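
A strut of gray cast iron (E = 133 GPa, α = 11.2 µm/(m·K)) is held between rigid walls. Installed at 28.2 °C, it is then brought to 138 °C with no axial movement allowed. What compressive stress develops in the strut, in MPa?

164 MPa

ΔT = 109.8 K. Constrained thermal stress σ = E·α·ΔT = 133.0×10³ MPa × 11.2×10⁻⁶ × 109.8 = 164 MPa (compressive).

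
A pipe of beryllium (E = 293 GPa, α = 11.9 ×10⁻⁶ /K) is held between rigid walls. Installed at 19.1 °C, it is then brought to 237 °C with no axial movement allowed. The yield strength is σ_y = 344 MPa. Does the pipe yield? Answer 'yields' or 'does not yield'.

yields

ΔT = 217.9 K. Constrained thermal stress σ = E·α·ΔT = 293.0×10³ MPa × 11.9×10⁻⁶ × 217.9 = 760 MPa (compressive).
Compare to σ_y = 344 MPa: σ ≥ σ_y, so it yields.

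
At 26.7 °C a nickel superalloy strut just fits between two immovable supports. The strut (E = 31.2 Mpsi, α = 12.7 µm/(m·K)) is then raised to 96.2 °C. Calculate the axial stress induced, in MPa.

E = 31.2 Mpsi = 215.1 GPa.
ΔT = 69.50 K. Constrained thermal stress σ = E·α·ΔT = 215.1×10³ MPa × 12.7×10⁻⁶ × 69.50 = 190 MPa (compressive).

190 MPa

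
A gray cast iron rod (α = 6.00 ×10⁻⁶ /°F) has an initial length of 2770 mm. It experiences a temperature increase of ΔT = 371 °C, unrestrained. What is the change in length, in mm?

Convert α: 6.00×10⁻⁶/°F × (9/5) = 10.8×10⁻⁶/K.
ΔL = α·L₀·ΔT = 10.8×10⁻⁶ × 2770 mm × 371.0 K = 11.1 mm.

11.1 mm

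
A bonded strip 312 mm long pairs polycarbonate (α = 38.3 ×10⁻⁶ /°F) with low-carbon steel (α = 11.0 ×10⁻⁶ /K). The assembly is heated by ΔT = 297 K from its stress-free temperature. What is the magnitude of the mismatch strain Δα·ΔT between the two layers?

0.0172

polycarbonate: α = 38.3×10⁻⁶/°F × 9/5 = 68.9×10⁻⁶/K.
Δα = |68.9 − 11.0|×10⁻⁶/K = 57.9×10⁻⁶/K.
Mismatch strain = Δα·ΔT = 57.9×10⁻⁶ × 297.0 = 0.0172.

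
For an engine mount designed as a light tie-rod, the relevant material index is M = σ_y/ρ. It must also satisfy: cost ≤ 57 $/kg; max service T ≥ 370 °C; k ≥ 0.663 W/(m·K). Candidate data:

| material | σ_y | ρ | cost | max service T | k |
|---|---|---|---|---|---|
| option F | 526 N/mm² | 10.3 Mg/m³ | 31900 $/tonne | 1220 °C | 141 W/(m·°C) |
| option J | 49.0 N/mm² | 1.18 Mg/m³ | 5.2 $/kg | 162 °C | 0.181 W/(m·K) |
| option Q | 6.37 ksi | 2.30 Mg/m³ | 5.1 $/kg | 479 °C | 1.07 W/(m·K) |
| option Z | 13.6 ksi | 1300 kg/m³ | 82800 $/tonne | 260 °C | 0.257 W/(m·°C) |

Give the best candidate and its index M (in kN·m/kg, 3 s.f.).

Screen on constraints: cost ≤ 57 $/kg; max service T ≥ 370 °C; k ≥ 0.663 W/(m·K). Survivors: option F, option Q.
Convert each candidate to consistent units, then evaluate M:
  option F: σ_y = 526.0 MPa, ρ = 10300 kg/m³
  option Q: σ_y = 43.92 MPa, ρ = 2300 kg/m³
  option F: M = 51.1 kN·m/kg
  option Q: M = 19.1 kN·m/kg
Option F has the largest M.

option F, M = 51.1 kN·m/kg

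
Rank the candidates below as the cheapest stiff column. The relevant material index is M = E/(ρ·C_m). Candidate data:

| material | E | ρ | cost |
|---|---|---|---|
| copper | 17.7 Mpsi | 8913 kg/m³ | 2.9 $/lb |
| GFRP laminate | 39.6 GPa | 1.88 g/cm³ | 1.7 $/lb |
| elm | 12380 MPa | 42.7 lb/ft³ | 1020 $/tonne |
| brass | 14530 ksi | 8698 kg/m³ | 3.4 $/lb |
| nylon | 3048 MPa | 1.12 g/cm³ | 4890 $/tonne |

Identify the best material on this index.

In SI units:
  copper: E = 122.0 GPa, ρ = 8913 kg/m³, cost = 6.393 $/kg
  GFRP laminate: E = 39.60 GPa, ρ = 1880 kg/m³, cost = 3.748 $/kg
  elm: E = 12.38 GPa, ρ = 684.0 kg/m³, cost = 1.020 $/kg
  brass: E = 100.2 GPa, ρ = 8698 kg/m³, cost = 7.496 $/kg
  nylon: E = 3.048 GPa, ρ = 1120 kg/m³, cost = 4.890 $/kg
  elm: M = 17.7 MN·m per $
  GFRP laminate: M = 5.62 MN·m per $
  copper: M = 2.14 MN·m per $
  brass: M = 1.54 MN·m per $
  nylon: M = 0.557 MN·m per $
Elm ranks first.

elm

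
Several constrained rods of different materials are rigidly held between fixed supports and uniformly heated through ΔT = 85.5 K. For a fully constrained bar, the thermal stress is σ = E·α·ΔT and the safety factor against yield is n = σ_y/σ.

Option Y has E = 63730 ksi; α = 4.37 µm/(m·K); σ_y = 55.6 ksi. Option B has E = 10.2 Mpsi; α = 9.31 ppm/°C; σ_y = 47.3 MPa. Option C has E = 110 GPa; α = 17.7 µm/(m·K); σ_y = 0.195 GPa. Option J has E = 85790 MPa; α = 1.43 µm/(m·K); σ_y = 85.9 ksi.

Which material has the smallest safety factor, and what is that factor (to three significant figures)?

Per material, after unit conversion:
  option Y: E = 439.4, α = 4.37, σ_y = 383.3 → σ = 164 MPa, n = 2.33
  option B: E = 70.33, α = 9.31, σ_y = 47.30 → σ = 56.0 MPa, n = 0.845
  option C: E = 110.0, α = 17.7, σ_y = 195.0 → σ = 166 MPa, n = 1.17
  option J: E = 85.79, α = 1.43, σ_y = 592.3 → σ = 10.5 MPa, n = 56.5
Option B has the lowest safety factor, n = 0.845.

option B, n = 0.845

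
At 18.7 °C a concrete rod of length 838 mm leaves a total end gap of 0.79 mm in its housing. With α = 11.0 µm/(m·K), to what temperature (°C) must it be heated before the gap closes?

104 °C

α·L₀·ΔT = 0.79 mm ⇒ ΔT = 0.79 / (11.0×10⁻⁶ × 838.0) = 85.70 K.
T = 18.7 + 85.70 = 104.4 °C.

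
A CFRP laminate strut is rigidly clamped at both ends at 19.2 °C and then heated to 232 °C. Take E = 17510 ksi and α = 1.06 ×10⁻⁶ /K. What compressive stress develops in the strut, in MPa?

E = 17510 ksi = 120.7 GPa.
ΔT = 212.8 K. Constrained thermal stress σ = E·α·ΔT = 120.7×10³ MPa × 1.06×10⁻⁶ × 212.8 = 27.2 MPa (compressive).

27.2 MPa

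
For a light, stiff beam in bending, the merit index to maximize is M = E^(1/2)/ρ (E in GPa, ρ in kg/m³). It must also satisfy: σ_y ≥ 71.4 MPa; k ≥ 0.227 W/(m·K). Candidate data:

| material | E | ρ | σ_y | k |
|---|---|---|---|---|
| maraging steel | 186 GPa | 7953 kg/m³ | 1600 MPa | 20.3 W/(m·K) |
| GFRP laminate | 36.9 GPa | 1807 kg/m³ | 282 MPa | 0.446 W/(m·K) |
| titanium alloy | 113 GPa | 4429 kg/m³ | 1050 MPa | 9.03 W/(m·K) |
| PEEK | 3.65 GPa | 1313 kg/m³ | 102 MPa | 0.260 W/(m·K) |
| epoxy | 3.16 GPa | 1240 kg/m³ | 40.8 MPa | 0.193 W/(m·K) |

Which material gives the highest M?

Screen on constraints: σ_y ≥ 71.4 MPa; k ≥ 0.227 W/(m·K). Survivors: maraging steel, GFRP laminate, titanium alloy, PEEK.
Per-candidate index values:
  GFRP laminate: M = 3.36×10⁻³
  titanium alloy: M = 2.40×10⁻³
  maraging steel: M = 1.71×10⁻³
  PEEK: M = 1.46×10⁻³
Highest index: GFRP laminate.

GFRP laminate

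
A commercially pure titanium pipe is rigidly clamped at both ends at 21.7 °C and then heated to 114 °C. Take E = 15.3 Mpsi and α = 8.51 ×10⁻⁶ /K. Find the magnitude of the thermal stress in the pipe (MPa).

82.9 MPa

E = 15.3 Mpsi = 105.5 GPa.
ΔT = 92.30 K. Constrained thermal stress σ = E·α·ΔT = 105.5×10³ MPa × 8.51×10⁻⁶ × 92.30 = 82.9 MPa (compressive).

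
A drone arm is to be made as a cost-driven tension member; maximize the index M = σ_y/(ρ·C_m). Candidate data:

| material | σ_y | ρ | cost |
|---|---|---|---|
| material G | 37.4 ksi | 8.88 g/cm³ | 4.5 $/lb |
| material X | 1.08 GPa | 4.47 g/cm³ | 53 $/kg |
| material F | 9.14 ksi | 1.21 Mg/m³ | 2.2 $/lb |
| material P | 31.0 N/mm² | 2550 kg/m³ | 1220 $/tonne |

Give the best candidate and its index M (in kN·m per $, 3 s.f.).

Putting every candidate on a common basis:
  material G: σ_y = 257.9 MPa, ρ = 8880 kg/m³, cost = 9.921 $/kg
  material X: σ_y = 1080 MPa, ρ = 4470 kg/m³, cost = 53.00 $/kg
  material F: σ_y = 63.02 MPa, ρ = 1210 kg/m³, cost = 4.850 $/kg
  material P: σ_y = 31.00 MPa, ρ = 2550 kg/m³, cost = 1.220 $/kg
  material F: M = 10.7 kN·m per $
  material P: M = 9.96 kN·m per $
  material X: M = 4.56 kN·m per $
  material G: M = 2.93 kN·m per $
Highest index: material F.

material F, M = 10.7 kN·m per $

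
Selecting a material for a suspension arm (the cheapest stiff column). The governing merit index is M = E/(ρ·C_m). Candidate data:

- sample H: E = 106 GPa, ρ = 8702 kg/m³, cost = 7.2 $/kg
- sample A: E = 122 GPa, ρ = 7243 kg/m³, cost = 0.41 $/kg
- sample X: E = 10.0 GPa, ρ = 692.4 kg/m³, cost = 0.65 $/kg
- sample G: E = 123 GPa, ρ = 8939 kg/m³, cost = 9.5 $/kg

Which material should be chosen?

sample A

Per-candidate index values:
  sample A: M = 41.1 MN·m per $
  sample X: M = 22.2 MN·m per $
  sample H: M = 1.69 MN·m per $
  sample G: M = 1.45 MN·m per $
The maximum is for sample A.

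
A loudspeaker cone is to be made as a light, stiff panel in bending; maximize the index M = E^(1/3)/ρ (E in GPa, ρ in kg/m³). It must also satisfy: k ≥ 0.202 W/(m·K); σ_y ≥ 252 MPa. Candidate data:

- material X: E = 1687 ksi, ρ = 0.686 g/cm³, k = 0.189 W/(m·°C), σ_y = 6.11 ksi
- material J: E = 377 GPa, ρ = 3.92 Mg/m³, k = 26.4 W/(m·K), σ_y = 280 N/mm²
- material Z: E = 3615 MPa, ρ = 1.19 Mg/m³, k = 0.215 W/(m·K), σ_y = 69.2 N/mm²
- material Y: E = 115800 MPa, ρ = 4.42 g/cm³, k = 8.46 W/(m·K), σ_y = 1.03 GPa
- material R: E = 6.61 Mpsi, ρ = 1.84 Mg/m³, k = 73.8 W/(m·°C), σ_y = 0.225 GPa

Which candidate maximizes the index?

Screen on constraints: k ≥ 0.202 W/(m·K); σ_y ≥ 252 MPa. Survivors: material J, material Y.
Convert each candidate to consistent units, then evaluate M:
  material J: E = 377.0 GPa, ρ = 3920 kg/m³
  material Y: E = 115.8 GPa, ρ = 4420 kg/m³
  material J: M = 1.84×10⁻³
  material Y: M = 1.10×10⁻³
Material J ranks first.

material J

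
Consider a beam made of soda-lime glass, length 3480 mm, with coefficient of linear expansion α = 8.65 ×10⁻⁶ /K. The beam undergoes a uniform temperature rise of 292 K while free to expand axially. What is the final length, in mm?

3488.8 mm

ΔL = α·L₀·ΔT = 8.65×10⁻⁶ × 3480 mm × 292.0 K = 8.79 mm.
L = L₀ + ΔL = 3480 + 8.79 = 3488.8 mm.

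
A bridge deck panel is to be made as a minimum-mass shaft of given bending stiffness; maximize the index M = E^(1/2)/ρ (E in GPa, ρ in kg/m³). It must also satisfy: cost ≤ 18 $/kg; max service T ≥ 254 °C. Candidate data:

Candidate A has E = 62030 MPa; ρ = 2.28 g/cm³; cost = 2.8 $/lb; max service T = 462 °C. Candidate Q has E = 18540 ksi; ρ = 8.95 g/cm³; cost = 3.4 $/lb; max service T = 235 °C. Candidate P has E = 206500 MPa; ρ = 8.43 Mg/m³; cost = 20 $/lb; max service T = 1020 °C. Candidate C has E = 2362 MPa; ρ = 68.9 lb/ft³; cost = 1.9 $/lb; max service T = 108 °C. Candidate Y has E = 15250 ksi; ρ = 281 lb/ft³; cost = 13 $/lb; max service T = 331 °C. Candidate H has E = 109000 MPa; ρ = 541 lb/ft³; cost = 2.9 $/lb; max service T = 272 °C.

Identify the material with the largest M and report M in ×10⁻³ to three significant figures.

candidate A, M = 3.45×10⁻³

Screen on constraints: cost ≤ 18 $/kg; max service T ≥ 254 °C. Survivors: candidate A, candidate H.
Putting every candidate on a common basis:
  candidate A: E = 62.03 GPa, ρ = 2280 kg/m³
  candidate H: E = 109.0 GPa, ρ = 8666 kg/m³
  candidate A: M = 3.45×10⁻³
  candidate H: M = 1.20×10⁻³
Highest index: candidate A.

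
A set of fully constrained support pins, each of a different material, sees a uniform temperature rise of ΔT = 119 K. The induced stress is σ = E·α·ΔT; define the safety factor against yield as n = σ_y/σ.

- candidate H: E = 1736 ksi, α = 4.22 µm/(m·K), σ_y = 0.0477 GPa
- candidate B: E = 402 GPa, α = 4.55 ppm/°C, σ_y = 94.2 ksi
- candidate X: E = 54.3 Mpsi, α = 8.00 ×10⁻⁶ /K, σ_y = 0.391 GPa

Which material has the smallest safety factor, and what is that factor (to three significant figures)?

With everything in SI (GPa, ×10⁻⁶/K, MPa):
  candidate H: E = 11.97, α = 4.22, σ_y = 47.70 → σ = 6.01 MPa, n = 7.94
  candidate B: E = 402.0, α = 4.55, σ_y = 649.5 → σ = 218 MPa, n = 2.98
  candidate X: E = 374.4, α = 8.00, σ_y = 391.0 → σ = 356 MPa, n = 1.10
The minimum is candidate X at n = 1.10.

candidate X, n = 1.10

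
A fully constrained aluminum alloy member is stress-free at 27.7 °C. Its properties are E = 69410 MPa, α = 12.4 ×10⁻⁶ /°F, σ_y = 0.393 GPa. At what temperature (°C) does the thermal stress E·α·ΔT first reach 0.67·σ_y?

E = 69410 MPa = 69.41 GPa.
α = 12.4×10⁻⁶/°F × 9/5 = 22.3×10⁻⁶/K.
σ_y = 0.393 GPa = 393.0 MPa.
E·α·ΔT = 263.3 MPa ⇒ ΔT = 263.3 / (69.41×10³ × 22.3×10⁻⁶) = 170.0 K.
T = 27.7 + 170.0 = 197.7 °C.

198 °C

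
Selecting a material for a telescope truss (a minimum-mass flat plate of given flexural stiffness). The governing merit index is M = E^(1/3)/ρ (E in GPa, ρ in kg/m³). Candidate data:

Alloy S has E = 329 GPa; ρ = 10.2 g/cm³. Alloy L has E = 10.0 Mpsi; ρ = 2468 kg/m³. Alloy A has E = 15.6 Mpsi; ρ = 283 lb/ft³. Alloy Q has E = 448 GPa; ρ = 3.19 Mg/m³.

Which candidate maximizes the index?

After converting to SI:
  alloy S: E = 329.0 GPa, ρ = 10200 kg/m³
  alloy L: E = 68.95 GPa, ρ = 2468 kg/m³
  alloy A: E = 107.6 GPa, ρ = 4533 kg/m³
  alloy Q: E = 448.0 GPa, ρ = 3190 kg/m³
  alloy Q: M = 2.40×10⁻³
  alloy L: M = 1.66×10⁻³
  alloy A: M = 1.05×10⁻³
  alloy S: M = 0.677×10⁻³
Highest index: alloy Q.

alloy Q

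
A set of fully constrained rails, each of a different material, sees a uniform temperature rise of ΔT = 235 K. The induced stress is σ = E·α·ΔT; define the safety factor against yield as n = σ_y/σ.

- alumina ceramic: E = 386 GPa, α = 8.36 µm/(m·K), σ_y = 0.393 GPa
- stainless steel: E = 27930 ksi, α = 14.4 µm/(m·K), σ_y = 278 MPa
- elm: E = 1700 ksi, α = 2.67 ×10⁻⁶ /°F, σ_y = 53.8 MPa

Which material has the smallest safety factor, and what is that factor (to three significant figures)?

In consistent units (E in GPa, α in ×10⁻⁶/K, σ_y in MPa):
  alumina ceramic: E = 386.0, α = 8.36, σ_y = 393.0 → σ = 758 MPa, n = 0.518
  stainless steel: E = 192.6, α = 14.4, σ_y = 278.0 → σ = 652 MPa, n = 0.427
  elm: E = 11.72, α = 4.81, σ_y = 53.80 → σ = 13.2 MPa, n = 4.06
Stainless steel has the lowest safety factor, n = 0.427.

stainless steel, n = 0.427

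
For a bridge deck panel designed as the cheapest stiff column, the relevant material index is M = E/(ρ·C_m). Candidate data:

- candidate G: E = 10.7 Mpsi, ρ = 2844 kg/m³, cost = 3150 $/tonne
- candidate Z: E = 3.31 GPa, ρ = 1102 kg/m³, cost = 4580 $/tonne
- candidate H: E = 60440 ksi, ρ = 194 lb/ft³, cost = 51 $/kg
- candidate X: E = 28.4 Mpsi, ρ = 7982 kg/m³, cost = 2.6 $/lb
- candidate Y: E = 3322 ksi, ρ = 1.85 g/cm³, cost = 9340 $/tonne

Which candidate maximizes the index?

Putting every candidate on a common basis:
  candidate G: E = 73.77 GPa, ρ = 2844 kg/m³, cost = 3.150 $/kg
  candidate Z: E = 3.310 GPa, ρ = 1102 kg/m³, cost = 4.580 $/kg
  candidate H: E = 416.7 GPa, ρ = 3108 kg/m³, cost = 51.00 $/kg
  candidate X: E = 195.8 GPa, ρ = 7982 kg/m³, cost = 5.732 $/kg
  candidate Y: E = 22.90 GPa, ρ = 1850 kg/m³, cost = 9.340 $/kg
  candidate G: M = 8.23 MN·m per $
  candidate X: M = 4.28 MN·m per $
  candidate H: M = 2.63 MN·m per $
  candidate Y: M = 1.33 MN·m per $
  candidate Z: M = 0.656 MN·m per $
Candidate G has the largest M.

candidate G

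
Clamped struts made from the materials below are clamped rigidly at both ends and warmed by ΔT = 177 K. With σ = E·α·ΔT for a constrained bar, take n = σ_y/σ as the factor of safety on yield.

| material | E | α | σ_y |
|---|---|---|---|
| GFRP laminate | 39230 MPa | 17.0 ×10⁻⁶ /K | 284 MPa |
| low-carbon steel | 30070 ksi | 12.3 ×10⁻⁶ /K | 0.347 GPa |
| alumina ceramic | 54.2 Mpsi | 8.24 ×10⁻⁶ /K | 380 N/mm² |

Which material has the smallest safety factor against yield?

Converting E to GPa, α to ×10⁻⁶/K, σ_y to MPa, then σ and n for each:
  GFRP laminate: E = 39.23, α = 17.0, σ_y = 284.0 → σ = 118 MPa, n = 2.41
  low-carbon steel: E = 207.3, α = 12.3, σ_y = 347.0 → σ = 451 MPa, n = 0.769
  alumina ceramic: E = 373.7, α = 8.24, σ_y = 380.0 → σ = 545 MPa, n = 0.697
Alumina ceramic has the lowest safety factor, n = 0.697.

alumina ceramic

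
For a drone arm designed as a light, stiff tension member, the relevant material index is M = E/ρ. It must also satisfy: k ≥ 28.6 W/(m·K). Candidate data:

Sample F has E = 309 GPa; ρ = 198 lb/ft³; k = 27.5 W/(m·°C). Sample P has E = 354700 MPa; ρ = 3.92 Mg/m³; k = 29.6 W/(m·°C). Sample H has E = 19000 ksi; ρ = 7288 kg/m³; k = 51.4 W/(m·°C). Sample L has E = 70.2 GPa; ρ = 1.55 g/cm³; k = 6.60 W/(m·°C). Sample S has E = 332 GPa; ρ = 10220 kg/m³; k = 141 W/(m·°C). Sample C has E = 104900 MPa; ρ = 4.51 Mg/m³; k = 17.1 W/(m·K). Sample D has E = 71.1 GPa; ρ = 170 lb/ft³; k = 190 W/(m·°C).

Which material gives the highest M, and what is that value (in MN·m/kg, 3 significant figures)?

sample P, M = 90.5 MN·m/kg

Screen on constraints: k ≥ 28.6 W/(m·K). Survivors: sample P, sample H, sample S, sample D.
In SI units:
  sample P: E = 354.7 GPa, ρ = 3920 kg/m³
  sample H: E = 131.0 GPa, ρ = 7288 kg/m³
  sample S: E = 332.0 GPa, ρ = 10220 kg/m³
  sample D: E = 71.10 GPa, ρ = 2723 kg/m³
  sample P: M = 90.5 MN·m/kg
  sample S: M = 32.5 MN·m/kg
  sample D: M = 26.1 MN·m/kg
  sample H: M = 18.0 MN·m/kg
Sample P has the largest M.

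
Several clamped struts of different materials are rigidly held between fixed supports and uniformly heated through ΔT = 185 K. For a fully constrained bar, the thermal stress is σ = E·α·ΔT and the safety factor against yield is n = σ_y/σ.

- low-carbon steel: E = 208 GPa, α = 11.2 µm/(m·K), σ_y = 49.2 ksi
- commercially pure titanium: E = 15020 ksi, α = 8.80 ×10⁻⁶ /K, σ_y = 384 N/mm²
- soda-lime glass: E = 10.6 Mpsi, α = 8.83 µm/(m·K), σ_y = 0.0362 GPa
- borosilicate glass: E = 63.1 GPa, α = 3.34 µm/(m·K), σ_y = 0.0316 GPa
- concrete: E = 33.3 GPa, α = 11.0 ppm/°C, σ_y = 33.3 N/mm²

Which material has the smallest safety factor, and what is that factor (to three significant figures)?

With everything in SI (GPa, ×10⁻⁶/K, MPa):
  low-carbon steel: E = 208.0, α = 11.2, σ_y = 339.2 → σ = 431 MPa, n = 0.787
  commercially pure titanium: E = 103.6, α = 8.80, σ_y = 384.0 → σ = 169 MPa, n = 2.28
  soda-lime glass: E = 73.08, α = 8.83, σ_y = 36.20 → σ = 119 MPa, n = 0.303
  borosilicate glass: E = 63.10, α = 3.34, σ_y = 31.60 → σ = 39.0 MPa, n = 0.810
  concrete: E = 33.30, α = 11.0, σ_y = 33.30 → σ = 67.8 MPa, n = 0.491
Smallest n: soda-lime glass with n = 0.303.

soda-lime glass, n = 0.303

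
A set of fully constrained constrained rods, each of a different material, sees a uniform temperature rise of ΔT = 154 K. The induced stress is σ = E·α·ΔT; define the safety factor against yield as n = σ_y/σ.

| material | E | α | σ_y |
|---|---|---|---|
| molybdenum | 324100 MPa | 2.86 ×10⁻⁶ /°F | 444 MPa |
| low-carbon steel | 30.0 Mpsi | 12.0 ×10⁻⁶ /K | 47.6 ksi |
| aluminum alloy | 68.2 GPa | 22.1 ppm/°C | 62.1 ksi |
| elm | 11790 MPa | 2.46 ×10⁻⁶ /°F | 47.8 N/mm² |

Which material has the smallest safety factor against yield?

low-carbon steel

Per material, after unit conversion:
  molybdenum: E = 324.1, α = 5.15, σ_y = 444.0 → σ = 257 MPa, n = 1.73
  low-carbon steel: E = 206.8, α = 12.0, σ_y = 328.2 → σ = 382 MPa, n = 0.859
  aluminum alloy: E = 68.20, α = 22.1, σ_y = 428.2 → σ = 232 MPa, n = 1.84
  elm: E = 11.79, α = 4.43, σ_y = 47.80 → σ = 8.04 MPa, n = 5.95
The minimum is low-carbon steel at n = 0.859.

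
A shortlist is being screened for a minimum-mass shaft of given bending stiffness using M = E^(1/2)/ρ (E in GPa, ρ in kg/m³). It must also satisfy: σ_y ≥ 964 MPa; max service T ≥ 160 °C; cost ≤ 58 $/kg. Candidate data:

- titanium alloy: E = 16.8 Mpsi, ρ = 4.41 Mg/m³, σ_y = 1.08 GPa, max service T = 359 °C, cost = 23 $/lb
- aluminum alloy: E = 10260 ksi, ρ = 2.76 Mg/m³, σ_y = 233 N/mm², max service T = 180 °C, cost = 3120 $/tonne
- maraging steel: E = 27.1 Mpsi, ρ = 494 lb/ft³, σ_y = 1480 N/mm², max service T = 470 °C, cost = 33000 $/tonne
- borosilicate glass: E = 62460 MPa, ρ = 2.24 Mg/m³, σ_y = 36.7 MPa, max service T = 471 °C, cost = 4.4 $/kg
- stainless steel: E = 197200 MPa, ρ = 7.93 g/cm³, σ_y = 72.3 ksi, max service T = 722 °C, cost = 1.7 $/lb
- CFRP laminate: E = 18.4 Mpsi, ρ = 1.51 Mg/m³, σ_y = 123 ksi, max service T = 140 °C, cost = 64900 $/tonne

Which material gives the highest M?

Screen on constraints: σ_y ≥ 964 MPa; max service T ≥ 160 °C; cost ≤ 58 $/kg. Survivors: titanium alloy, maraging steel.
In SI units:
  titanium alloy: E = 115.8 GPa, ρ = 4410 kg/m³
  maraging steel: E = 186.8 GPa, ρ = 7913 kg/m³
  titanium alloy: M = 2.44×10⁻³
  maraging steel: M = 1.73×10⁻³
The maximum is for titanium alloy.

titanium alloy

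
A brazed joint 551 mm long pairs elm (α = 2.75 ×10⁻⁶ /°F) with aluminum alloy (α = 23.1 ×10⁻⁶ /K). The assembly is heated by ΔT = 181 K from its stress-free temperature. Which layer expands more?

aluminum alloy

elm: α = 2.75×10⁻⁶/°F × 9/5 = 4.95×10⁻⁶/K.
α(elm) = 4.95×10⁻⁶/K vs α(aluminum alloy) = 23.1×10⁻⁶/K.
Higher α expands more for the same ΔT: aluminum alloy.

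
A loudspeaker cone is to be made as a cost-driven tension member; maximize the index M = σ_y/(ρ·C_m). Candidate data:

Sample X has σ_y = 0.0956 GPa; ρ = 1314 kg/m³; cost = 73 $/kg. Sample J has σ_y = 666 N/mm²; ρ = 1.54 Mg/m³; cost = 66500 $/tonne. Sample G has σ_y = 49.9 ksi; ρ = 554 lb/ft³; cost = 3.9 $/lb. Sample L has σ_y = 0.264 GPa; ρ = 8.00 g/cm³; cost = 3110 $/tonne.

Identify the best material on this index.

After converting to SI:
  sample X: σ_y = 95.60 MPa, ρ = 1314 kg/m³, cost = 73.00 $/kg
  sample J: σ_y = 666.0 MPa, ρ = 1540 kg/m³, cost = 66.50 $/kg
  sample G: σ_y = 344.0 MPa, ρ = 8874 kg/m³, cost = 8.598 $/kg
  sample L: σ_y = 264.0 MPa, ρ = 8000 kg/m³, cost = 3.110 $/kg
  sample L: M = 10.6 kN·m per $
  sample J: M = 6.50 kN·m per $
  sample G: M = 4.51 kN·m per $
  sample X: M = 0.997 kN·m per $
Sample L ranks first.

sample L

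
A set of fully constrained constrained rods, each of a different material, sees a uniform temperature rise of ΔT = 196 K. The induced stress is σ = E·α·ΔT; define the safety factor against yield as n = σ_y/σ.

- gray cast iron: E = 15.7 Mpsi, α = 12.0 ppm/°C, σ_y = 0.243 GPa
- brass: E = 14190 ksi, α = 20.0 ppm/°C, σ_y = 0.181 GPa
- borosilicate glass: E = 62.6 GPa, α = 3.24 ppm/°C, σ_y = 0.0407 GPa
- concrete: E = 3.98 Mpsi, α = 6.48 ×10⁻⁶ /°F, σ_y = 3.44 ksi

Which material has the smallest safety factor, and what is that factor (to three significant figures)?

Per material, after unit conversion:
  gray cast iron: E = 108.2, α = 12.0, σ_y = 243.0 → σ = 255 MPa, n = 0.954
  brass: E = 97.84, α = 20.0, σ_y = 181.0 → σ = 384 MPa, n = 0.472
  borosilicate glass: E = 62.60, α = 3.24, σ_y = 40.70 → σ = 39.8 MPa, n = 1.02
  concrete: E = 27.44, α = 11.7, σ_y = 23.72 → σ = 62.7 MPa, n = 0.378
The minimum is concrete at n = 0.378.

concrete, n = 0.378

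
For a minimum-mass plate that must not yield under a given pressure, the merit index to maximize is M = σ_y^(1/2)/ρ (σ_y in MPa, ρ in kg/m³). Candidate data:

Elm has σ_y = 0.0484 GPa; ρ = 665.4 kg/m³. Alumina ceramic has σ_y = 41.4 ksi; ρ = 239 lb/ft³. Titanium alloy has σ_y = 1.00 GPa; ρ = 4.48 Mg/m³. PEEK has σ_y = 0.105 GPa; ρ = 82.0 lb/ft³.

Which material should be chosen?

Convert each candidate to consistent units, then evaluate M:
  elm: σ_y = 48.40 MPa, ρ = 665.4 kg/m³
  alumina ceramic: σ_y = 285.4 MPa, ρ = 3828 kg/m³
  titanium alloy: σ_y = 1000 MPa, ρ = 4480 kg/m³
  PEEK: σ_y = 105.0 MPa, ρ = 1314 kg/m³
  elm: M = 10.5×10⁻³
  PEEK: M = 7.80×10⁻³
  titanium alloy: M = 7.06×10⁻³
  alumina ceramic: M = 4.41×10⁻³
Elm has the largest M.

elm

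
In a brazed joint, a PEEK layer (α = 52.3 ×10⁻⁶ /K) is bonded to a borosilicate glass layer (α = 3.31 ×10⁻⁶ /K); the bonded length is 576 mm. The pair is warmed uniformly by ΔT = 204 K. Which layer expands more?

α(PEEK) = 52.3×10⁻⁶/K vs α(borosilicate glass) = 3.31×10⁻⁶/K.
Higher α expands more for the same ΔT: PEEK.

PEEK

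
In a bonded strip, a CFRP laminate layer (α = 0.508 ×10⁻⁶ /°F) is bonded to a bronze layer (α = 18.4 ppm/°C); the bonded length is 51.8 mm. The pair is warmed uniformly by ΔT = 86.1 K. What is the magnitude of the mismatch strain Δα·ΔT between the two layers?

1.51×10⁻³

CFRP laminate: α = 0.508×10⁻⁶/°F × 9/5 = 0.914×10⁻⁶/K.
Δα = |0.914 − 18.4|×10⁻⁶/K = 17.5×10⁻⁶/K.
Mismatch strain = Δα·ΔT = 17.5×10⁻⁶ × 86.1 = 1.51×10⁻³.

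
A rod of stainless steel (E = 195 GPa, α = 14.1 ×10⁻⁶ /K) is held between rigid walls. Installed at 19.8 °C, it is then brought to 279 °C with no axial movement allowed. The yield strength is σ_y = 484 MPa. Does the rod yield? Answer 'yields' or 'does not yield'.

ΔT = 259.2 K. Constrained thermal stress σ = E·α·ΔT = 195.0×10³ MPa × 14.1×10⁻⁶ × 259.2 = 713 MPa (compressive).
Compare to σ_y = 484 MPa: σ ≥ σ_y, so it yields.

yields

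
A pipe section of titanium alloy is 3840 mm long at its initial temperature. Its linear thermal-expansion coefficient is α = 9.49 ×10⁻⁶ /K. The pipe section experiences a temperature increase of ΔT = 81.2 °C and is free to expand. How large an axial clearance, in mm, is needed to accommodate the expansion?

ΔL = α·L₀·ΔT = 9.49×10⁻⁶ × 3840 mm × 81.20 K = 2.96 mm.

2.96 mm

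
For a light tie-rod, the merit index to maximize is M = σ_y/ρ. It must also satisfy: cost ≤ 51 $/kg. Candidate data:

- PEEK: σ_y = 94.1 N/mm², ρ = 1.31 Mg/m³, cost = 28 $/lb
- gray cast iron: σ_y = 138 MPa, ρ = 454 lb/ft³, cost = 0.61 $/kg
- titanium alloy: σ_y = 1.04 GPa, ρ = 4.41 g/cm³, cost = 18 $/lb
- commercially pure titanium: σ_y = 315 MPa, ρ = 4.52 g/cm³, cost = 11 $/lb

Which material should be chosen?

Screen on constraints: cost ≤ 51 $/kg. Survivors: gray cast iron, titanium alloy, commercially pure titanium.
In SI units:
  gray cast iron: σ_y = 138.0 MPa, ρ = 7272 kg/m³
  titanium alloy: σ_y = 1040 MPa, ρ = 4410 kg/m³
  commercially pure titanium: σ_y = 315.0 MPa, ρ = 4520 kg/m³
  titanium alloy: M = 236 kN·m/kg
  commercially pure titanium: M = 69.7 kN·m/kg
  gray cast iron: M = 19.0 kN·m/kg
Titanium alloy ranks first.

titanium alloy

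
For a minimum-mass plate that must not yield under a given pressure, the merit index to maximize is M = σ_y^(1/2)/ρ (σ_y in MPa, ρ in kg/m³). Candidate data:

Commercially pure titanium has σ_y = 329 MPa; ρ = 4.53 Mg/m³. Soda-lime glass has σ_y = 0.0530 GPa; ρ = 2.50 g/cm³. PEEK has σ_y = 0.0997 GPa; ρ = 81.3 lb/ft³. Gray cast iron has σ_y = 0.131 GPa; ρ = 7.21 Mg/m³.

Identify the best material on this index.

Normalizing units and computing the index:
  commercially pure titanium: σ_y = 329.0 MPa, ρ = 4530 kg/m³
  soda-lime glass: σ_y = 53.00 MPa, ρ = 2500 kg/m³
  PEEK: σ_y = 99.70 MPa, ρ = 1302 kg/m³
  gray cast iron: σ_y = 131.0 MPa, ρ = 7210 kg/m³
  PEEK: M = 7.67×10⁻³
  commercially pure titanium: M = 4.00×10⁻³
  soda-lime glass: M = 2.91×10⁻³
  gray cast iron: M = 1.59×10⁻³
PEEK has the largest M.

PEEK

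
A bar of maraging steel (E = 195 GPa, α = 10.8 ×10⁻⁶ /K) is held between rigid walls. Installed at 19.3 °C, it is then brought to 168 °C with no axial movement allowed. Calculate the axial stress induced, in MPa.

ΔT = 148.7 K. Constrained thermal stress σ = E·α·ΔT = 195.0×10³ MPa × 10.8×10⁻⁶ × 148.7 = 313 MPa (compressive).

313 MPa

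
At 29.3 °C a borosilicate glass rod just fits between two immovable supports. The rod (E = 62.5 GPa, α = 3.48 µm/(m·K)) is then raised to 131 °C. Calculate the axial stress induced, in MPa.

ΔT = 101.7 K. Constrained thermal stress σ = E·α·ΔT = 62.50×10³ MPa × 3.48×10⁻⁶ × 101.7 = 22.1 MPa (compressive).

22.1 MPa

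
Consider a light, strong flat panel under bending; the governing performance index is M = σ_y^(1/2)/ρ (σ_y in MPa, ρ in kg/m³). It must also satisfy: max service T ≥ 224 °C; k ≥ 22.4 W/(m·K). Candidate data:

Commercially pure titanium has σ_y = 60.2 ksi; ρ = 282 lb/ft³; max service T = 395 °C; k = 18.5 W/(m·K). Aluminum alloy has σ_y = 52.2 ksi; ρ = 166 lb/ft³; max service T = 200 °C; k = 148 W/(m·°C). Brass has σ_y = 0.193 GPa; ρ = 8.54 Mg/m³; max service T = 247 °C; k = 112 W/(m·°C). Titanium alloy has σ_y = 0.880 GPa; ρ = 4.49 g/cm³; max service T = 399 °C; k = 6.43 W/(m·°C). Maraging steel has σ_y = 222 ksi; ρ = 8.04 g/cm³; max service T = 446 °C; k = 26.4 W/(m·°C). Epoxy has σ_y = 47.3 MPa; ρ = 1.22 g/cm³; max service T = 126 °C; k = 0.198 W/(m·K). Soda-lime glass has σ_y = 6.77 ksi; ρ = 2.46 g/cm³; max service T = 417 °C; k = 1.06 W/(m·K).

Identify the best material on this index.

maraging steel

Screen on constraints: max service T ≥ 224 °C; k ≥ 22.4 W/(m·K). Survivors: brass, maraging steel.
After converting to SI:
  brass: σ_y = 193.0 MPa, ρ = 8540 kg/m³
  maraging steel: σ_y = 1531 MPa, ρ = 8040 kg/m³
  maraging steel: M = 4.87×10⁻³
  brass: M = 1.63×10⁻³
Maraging steel ranks first.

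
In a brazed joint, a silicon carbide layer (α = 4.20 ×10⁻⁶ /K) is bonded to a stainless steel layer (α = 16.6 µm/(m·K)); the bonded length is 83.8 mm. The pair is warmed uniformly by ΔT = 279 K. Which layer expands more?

stainless steel

α(silicon carbide) = 4.20×10⁻⁶/K vs α(stainless steel) = 16.6×10⁻⁶/K.
Higher α expands more for the same ΔT: stainless steel.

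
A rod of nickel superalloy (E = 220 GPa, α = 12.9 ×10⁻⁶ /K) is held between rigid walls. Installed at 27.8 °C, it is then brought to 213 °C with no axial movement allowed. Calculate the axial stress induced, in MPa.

ΔT = 185.2 K. Constrained thermal stress σ = E·α·ΔT = 220.0×10³ MPa × 12.9×10⁻⁶ × 185.2 = 526 MPa (compressive).

526 MPa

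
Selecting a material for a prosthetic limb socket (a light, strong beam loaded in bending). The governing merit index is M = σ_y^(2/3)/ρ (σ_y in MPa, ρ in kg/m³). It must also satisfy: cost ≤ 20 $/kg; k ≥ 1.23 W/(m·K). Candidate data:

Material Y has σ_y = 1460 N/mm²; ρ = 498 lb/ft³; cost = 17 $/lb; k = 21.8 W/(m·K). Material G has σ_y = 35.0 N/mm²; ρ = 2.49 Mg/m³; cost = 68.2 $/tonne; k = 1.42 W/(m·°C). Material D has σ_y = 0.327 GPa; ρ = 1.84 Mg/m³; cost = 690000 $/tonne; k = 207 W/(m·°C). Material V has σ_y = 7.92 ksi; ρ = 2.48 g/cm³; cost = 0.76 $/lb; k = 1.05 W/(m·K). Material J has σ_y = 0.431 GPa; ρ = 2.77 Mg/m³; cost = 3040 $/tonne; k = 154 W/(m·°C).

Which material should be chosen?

material J

Screen on constraints: cost ≤ 20 $/kg; k ≥ 1.23 W/(m·K). Survivors: material G, material J.
In SI units:
  material G: σ_y = 35.00 MPa, ρ = 2490 kg/m³
  material J: σ_y = 431.0 MPa, ρ = 2770 kg/m³
  material J: M = 20.6×10⁻³
  material G: M = 4.30×10⁻³
The maximum is for material J.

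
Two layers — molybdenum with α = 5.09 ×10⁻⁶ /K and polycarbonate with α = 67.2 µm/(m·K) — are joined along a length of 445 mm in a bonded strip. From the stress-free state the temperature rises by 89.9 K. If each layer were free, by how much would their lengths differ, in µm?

2480 µm

Δα = |5.09 − 67.2|×10⁻⁶/K = 62.1×10⁻⁶/K.
ΔL_mismatch = Δα·L·ΔT = 62.1×10⁻⁶ × 445.0 mm × 89.9 K = 2480 µm.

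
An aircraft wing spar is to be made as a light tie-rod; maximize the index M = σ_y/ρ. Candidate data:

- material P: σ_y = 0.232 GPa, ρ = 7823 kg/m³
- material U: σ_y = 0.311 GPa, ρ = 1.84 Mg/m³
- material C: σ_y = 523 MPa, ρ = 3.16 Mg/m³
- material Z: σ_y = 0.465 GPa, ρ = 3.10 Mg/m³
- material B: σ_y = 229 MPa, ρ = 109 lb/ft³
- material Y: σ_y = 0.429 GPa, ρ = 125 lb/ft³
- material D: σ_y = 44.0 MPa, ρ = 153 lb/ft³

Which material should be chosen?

material Y

After converting to SI:
  material P: σ_y = 232.0 MPa, ρ = 7823 kg/m³
  material U: σ_y = 311.0 MPa, ρ = 1840 kg/m³
  material C: σ_y = 523.0 MPa, ρ = 3160 kg/m³
  material Z: σ_y = 465.0 MPa, ρ = 3100 kg/m³
  material B: σ_y = 229.0 MPa, ρ = 1746 kg/m³
  material Y: σ_y = 429.0 MPa, ρ = 2002 kg/m³
  material D: σ_y = 44.00 MPa, ρ = 2451 kg/m³
  material Y: M = 214 kN·m/kg
  material U: M = 169 kN·m/kg
  material C: M = 166 kN·m/kg
  material Z: M = 150 kN·m/kg
  material B: M = 131 kN·m/kg
  material P: M = 29.7 kN·m/kg
  material D: M = 18.0 kN·m/kg
Material Y has the largest M.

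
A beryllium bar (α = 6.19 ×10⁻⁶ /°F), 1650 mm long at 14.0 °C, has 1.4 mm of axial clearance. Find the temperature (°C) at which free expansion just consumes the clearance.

90.2 °C

α = 6.19×10⁻⁶/°F × 9/5 = 11.1×10⁻⁶/K.
α·L₀·ΔT = 1.4 mm ⇒ ΔT = 1.4 / (11.1×10⁻⁶ × 1650.0) = 76.15 K.
T = 14.0 + 76.15 = 90.15 °C.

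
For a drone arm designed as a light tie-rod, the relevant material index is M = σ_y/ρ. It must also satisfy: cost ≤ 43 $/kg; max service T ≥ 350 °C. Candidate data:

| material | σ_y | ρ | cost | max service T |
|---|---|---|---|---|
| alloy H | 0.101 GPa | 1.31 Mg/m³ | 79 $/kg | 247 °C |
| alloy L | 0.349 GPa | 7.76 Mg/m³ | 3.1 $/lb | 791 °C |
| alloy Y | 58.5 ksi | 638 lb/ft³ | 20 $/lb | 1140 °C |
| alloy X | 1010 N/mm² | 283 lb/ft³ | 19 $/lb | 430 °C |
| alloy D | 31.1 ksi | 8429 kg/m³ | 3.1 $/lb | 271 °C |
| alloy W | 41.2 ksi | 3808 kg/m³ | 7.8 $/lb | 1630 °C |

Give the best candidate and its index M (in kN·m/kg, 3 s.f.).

Screen on constraints: cost ≤ 43 $/kg; max service T ≥ 350 °C. Survivors: alloy L, alloy X, alloy W.
After converting to SI:
  alloy L: σ_y = 349.0 MPa, ρ = 7760 kg/m³
  alloy X: σ_y = 1010 MPa, ρ = 4533 kg/m³
  alloy W: σ_y = 284.1 MPa, ρ = 3808 kg/m³
  alloy X: M = 223 kN·m/kg
  alloy W: M = 74.6 kN·m/kg
  alloy L: M = 45.0 kN·m/kg
Highest index: alloy X.

alloy X, M = 223 kN·m/kg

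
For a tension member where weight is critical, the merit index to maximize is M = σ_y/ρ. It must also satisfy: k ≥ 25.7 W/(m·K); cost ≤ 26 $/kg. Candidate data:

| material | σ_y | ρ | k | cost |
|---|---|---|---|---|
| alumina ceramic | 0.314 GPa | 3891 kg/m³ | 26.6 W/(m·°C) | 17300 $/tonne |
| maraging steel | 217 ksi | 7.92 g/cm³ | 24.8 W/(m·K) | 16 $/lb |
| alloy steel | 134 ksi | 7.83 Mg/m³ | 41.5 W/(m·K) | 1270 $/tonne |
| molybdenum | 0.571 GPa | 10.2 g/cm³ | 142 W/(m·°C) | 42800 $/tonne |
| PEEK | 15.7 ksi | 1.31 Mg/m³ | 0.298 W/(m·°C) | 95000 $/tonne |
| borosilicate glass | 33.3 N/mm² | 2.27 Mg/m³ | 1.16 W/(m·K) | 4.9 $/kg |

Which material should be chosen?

alloy steel

Screen on constraints: k ≥ 25.7 W/(m·K); cost ≤ 26 $/kg. Survivors: alumina ceramic, alloy steel.
In SI units:
  alumina ceramic: σ_y = 314.0 MPa, ρ = 3891 kg/m³
  alloy steel: σ_y = 923.9 MPa, ρ = 7830 kg/m³
  alloy steel: M = 118 kN·m/kg
  alumina ceramic: M = 80.7 kN·m/kg
Alloy steel ranks first.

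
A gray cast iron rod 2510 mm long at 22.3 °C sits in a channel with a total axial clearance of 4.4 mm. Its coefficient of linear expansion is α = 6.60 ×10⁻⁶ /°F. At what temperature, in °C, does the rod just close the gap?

α = 6.60×10⁻⁶/°F × 9/5 = 11.9×10⁻⁶/K.
α·L₀·ΔT = 4.4 mm ⇒ ΔT = 4.4 / (11.9×10⁻⁶ × 2510.0) = 147.6 K.
T = 22.3 + 147.6 = 169.9 °C.

170 °C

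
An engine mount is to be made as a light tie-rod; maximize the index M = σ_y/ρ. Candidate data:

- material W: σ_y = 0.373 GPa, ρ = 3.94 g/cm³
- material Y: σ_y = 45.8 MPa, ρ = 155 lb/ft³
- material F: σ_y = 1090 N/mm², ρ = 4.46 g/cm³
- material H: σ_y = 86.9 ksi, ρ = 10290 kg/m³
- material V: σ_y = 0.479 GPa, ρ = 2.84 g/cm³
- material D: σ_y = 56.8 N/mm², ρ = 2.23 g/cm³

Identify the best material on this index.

Normalizing units and computing the index:
  material W: σ_y = 373.0 MPa, ρ = 3940 kg/m³
  material Y: σ_y = 45.80 MPa, ρ = 2483 kg/m³
  material F: σ_y = 1090 MPa, ρ = 4460 kg/m³
  material H: σ_y = 599.2 MPa, ρ = 10290 kg/m³
  material V: σ_y = 479.0 MPa, ρ = 2840 kg/m³
  material D: σ_y = 56.80 MPa, ρ = 2230 kg/m³
  material F: M = 244 kN·m/kg
  material V: M = 169 kN·m/kg
  material W: M = 94.7 kN·m/kg
  material H: M = 58.2 kN·m/kg
  material D: M = 25.5 kN·m/kg
  material Y: M = 18.4 kN·m/kg
The maximum is for material F.

material F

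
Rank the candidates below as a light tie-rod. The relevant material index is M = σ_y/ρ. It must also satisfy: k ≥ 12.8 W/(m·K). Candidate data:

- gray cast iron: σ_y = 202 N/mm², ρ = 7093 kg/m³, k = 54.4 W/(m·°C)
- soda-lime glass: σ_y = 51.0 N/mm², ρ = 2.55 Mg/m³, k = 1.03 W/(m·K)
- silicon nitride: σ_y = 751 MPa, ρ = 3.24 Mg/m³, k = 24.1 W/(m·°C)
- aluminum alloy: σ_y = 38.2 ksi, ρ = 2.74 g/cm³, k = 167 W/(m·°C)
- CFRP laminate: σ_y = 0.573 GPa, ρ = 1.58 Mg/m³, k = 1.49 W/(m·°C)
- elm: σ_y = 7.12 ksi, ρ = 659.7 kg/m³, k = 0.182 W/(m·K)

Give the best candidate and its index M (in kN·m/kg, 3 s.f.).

Screen on constraints: k ≥ 12.8 W/(m·K). Survivors: gray cast iron, silicon nitride, aluminum alloy.
After converting to SI:
  gray cast iron: σ_y = 202.0 MPa, ρ = 7093 kg/m³
  silicon nitride: σ_y = 751.0 MPa, ρ = 3240 kg/m³
  aluminum alloy: σ_y = 263.4 MPa, ρ = 2740 kg/m³
  silicon nitride: M = 232 kN·m/kg
  aluminum alloy: M = 96.1 kN·m/kg
  gray cast iron: M = 28.5 kN·m/kg
Silicon nitride has the largest M.

silicon nitride, M = 232 kN·m/kg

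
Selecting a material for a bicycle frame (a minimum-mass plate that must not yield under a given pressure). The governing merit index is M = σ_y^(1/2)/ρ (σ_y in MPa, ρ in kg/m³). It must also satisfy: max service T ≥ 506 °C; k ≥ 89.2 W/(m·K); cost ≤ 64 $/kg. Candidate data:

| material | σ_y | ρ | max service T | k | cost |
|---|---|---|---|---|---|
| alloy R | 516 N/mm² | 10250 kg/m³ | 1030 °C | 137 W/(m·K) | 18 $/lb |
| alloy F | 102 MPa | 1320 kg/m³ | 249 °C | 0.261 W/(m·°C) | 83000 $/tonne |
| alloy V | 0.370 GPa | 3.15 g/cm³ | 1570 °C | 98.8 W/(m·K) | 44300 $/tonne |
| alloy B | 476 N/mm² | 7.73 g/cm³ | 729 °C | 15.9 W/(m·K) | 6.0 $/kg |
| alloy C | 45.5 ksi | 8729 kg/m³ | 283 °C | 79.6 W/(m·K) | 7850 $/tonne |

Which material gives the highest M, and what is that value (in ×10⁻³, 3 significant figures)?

alloy V, M = 6.11×10⁻³

Screen on constraints: max service T ≥ 506 °C; k ≥ 89.2 W/(m·K); cost ≤ 64 $/kg. Survivors: alloy R, alloy V.
After converting to SI:
  alloy R: σ_y = 516.0 MPa, ρ = 10250 kg/m³
  alloy V: σ_y = 370.0 MPa, ρ = 3150 kg/m³
  alloy V: M = 6.11×10⁻³
  alloy R: M = 2.22×10⁻³
Alloy V has the largest M.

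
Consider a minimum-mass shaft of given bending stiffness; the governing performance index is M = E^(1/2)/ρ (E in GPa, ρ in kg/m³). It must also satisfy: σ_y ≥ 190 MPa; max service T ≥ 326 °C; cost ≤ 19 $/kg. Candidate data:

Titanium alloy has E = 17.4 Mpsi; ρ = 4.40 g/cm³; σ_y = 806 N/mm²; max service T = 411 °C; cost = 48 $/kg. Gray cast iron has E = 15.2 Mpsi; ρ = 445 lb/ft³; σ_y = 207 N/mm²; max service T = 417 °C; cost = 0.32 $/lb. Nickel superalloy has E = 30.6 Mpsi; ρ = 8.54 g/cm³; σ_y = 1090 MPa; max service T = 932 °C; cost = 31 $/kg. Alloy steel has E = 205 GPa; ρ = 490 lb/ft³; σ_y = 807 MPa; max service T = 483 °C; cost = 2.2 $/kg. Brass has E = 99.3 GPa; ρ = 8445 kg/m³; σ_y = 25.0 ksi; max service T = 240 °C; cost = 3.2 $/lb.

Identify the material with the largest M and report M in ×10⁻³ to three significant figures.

alloy steel, M = 1.82×10⁻³

Screen on constraints: σ_y ≥ 190 MPa; max service T ≥ 326 °C; cost ≤ 19 $/kg. Survivors: gray cast iron, alloy steel.
After converting to SI:
  gray cast iron: E = 104.8 GPa, ρ = 7128 kg/m³
  alloy steel: E = 205.0 GPa, ρ = 7849 kg/m³
  alloy steel: M = 1.82×10⁻³
  gray cast iron: M = 1.44×10⁻³
The maximum is for alloy steel.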